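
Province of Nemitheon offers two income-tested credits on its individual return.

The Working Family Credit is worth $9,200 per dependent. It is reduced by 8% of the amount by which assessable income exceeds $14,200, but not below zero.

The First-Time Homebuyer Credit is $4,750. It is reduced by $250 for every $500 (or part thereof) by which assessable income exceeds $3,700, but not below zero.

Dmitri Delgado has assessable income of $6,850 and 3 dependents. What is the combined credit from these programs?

Working Family Credit: base = 3 × $9,200 = $27,600. $6,850 is at or below the $14,200 threshold, so the full $27,600 applies.
First-Time Homebuyer Credit: income exceeds $3,700 by $3,150, which is 7 full-or-partial $500 increments; reduction = 7 × $250 = $1,750, leaving $3,000.
Total: $27,600 + $3,000 = $30,600.

$30,600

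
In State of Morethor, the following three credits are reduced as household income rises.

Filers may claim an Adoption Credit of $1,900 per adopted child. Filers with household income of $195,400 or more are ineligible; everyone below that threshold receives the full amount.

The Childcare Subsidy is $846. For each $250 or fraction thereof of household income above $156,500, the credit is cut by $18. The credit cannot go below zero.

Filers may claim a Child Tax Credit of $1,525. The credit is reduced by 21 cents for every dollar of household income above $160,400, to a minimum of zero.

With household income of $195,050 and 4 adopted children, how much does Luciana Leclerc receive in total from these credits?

Adoption Credit: base = 4 × $1,900 = $7,600. $195,050 is below the $195,400 cutoff, so the full $7,600 applies.
Childcare Subsidy: income exceeds $156,500 by $38,550 → 155 increments × $18 = $2,790 ≥ base, so the credit is $0.
Child Tax Credit: 21% of the $34,650 excess over $160,400 is $7,276.50 ≥ base, so the credit is $0.
Total: $7,600 + $0 + $0 = $7,600.

$7,600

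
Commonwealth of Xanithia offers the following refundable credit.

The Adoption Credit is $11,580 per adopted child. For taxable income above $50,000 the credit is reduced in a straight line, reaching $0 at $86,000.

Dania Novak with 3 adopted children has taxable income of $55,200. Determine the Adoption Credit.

Adoption Credit: base = 3 × $11,580 = $34,740. $55,200 is $5,200 into a $36,000 phase-out range, leaving 30,800/36,000 of the credit: $34,740 × 30,800/36,000 = $29,722.

$29,722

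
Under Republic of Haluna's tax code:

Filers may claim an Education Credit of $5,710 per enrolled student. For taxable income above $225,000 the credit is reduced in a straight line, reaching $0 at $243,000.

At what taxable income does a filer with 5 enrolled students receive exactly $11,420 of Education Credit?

Full credit = 5 × $5,710 = $28,550.
$11,420 is 11,420/28,550 of the full $28,550, so 17,130/28,550 of the $18,000 range has been used: income = $225,000 + $18,000 × 17,130/28,550 = $235,800.

$235,800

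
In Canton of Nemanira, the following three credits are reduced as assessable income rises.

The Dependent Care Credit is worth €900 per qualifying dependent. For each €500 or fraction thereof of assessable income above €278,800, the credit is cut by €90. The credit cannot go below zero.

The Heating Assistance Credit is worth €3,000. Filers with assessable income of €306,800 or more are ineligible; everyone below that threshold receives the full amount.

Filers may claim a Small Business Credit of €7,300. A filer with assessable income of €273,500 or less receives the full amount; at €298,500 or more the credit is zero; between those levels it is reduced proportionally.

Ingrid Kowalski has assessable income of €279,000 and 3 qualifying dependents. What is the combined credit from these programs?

€11,304

Dependent Care Credit: base = 3 × €900 = €2,700. income exceeds €278,800 by €200, which is 1 full-or-partial €500 increment; reduction = 1 × €90 = €90, leaving €2,610.
Heating Assistance Credit: €279,000 is below the €306,800 cutoff, so the full €3,000 applies.
Small Business Credit: €279,000 is €5,500 into a €25,000 phase-out range, leaving 19,500/25,000 of the credit: €7,300 × 19,500/25,000 = €5,694.
Total: €2,610 + €3,000 + €5,694 = €11,304.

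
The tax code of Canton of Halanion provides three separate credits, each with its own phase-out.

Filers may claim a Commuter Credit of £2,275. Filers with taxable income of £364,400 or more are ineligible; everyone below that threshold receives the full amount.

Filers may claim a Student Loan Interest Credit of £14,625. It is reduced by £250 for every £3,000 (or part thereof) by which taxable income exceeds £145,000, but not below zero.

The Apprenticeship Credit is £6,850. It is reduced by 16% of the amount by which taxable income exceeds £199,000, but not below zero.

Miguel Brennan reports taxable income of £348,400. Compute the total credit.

£2,275

Commuter Credit: £348,400 is below the £364,400 cutoff, so the full £2,275 applies.
Student Loan Interest Credit: income exceeds £145,000 by £203,400 → 68 increments × £250 = £17,000 ≥ base, so the credit is £0.
Apprenticeship Credit: 16% of the £149,400 excess over £199,000 is £23,904 ≥ base, so the credit is £0.
Total: £2,275 + £0 + £0 = £2,275.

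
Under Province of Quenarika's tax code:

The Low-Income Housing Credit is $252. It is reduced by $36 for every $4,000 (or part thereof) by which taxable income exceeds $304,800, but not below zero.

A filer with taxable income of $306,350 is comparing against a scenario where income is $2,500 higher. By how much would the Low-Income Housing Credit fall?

At $306,350 — income exceeds $304,800 by $1,550, which is 1 full-or-partial $4,000 increment; reduction = 1 × $36 = $36, leaving $216.
At $308,850 — income exceeds $304,800 by $4,050, which is 2 full-or-partial $4,000 increments; reduction = 2 × $36 = $72, leaving $180.
Lost: $216 − $180 = $36.

$36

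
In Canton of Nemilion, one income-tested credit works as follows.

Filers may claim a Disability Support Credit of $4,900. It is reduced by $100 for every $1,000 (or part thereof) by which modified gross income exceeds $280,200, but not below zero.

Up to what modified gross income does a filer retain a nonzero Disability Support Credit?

After 48 increments the reduction is 48 × $100 = $4,800, leaving $100; one more increment wipes it out. Increment 48 ends at excess 48 × $1,000 = $48,000, so the highest qualifying income is $280,200 + $48,000 = $328,200.

$328,200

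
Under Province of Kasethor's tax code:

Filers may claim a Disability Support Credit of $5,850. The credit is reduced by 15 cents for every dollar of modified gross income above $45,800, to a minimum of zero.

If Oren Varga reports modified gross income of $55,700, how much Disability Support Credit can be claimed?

Disability Support Credit: 15% of the $9,900 excess over $45,800 is $1,485; credit = $5,850 − $1,485 = $4,365.

$4,365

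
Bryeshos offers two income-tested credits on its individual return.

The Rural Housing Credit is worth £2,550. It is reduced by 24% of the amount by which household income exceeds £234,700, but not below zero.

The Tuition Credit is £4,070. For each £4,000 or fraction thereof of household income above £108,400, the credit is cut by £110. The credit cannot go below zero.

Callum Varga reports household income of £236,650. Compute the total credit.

£2,522

Rural Housing Credit: 24% of the £1,950 excess over £234,700 is £468; credit = £2,550 − £468 = £2,082.
Tuition Credit: income exceeds £108,400 by £128,250, which is 33 full-or-partial £4,000 increments; reduction = 33 × £110 = £3,630, leaving £440.
Total: £2,082 + £440 = £2,522.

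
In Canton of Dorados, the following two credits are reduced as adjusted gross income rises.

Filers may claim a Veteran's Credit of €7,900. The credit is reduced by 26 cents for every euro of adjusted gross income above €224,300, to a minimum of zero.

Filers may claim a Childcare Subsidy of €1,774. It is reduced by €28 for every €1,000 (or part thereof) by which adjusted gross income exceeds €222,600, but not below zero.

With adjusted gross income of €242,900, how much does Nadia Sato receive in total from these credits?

Veteran's Credit: 26% of the €18,600 excess over €224,300 is €4,836; credit = €7,900 − €4,836 = €3,064.
Childcare Subsidy: income exceeds €222,600 by €20,300, which is 21 full-or-partial €1,000 increments; reduction = 21 × €28 = €588, leaving €1,186.
Total: €3,064 + €1,186 = €4,250.

€4,250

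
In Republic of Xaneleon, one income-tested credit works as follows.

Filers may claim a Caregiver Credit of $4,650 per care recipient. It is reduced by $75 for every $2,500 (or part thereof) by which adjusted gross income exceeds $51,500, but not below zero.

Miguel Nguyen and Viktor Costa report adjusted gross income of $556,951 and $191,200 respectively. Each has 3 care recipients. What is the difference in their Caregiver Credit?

Miguel ($556,951): Caregiver Credit: base = 3 × $4,650 = $13,950. income exceeds $51,500 by $505,451 → 203 increments × $75 = $15,225 ≥ base, so the credit is $0.
Viktor ($191,200): Caregiver Credit: base = 3 × $4,650 = $13,950. income exceeds $51,500 by $139,700, which is 56 full-or-partial $2,500 increments; reduction = 56 × $75 = $4,200, leaving $9,750.
Difference: |$0 − $9,750| = $9,750.

$9,750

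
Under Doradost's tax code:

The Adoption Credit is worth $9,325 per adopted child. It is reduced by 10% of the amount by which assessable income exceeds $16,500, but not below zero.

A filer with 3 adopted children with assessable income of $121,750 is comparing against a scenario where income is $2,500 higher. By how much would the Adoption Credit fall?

$250

At $121,750 — base = 3 × $9,325 = $27,975. 10% of the $105,250 excess over $16,500 is $10,525; credit = $27,975 − $10,525 = $17,450.
At $124,250 — base = 3 × $9,325 = $27,975. 10% of the $107,750 excess over $16,500 is $10,775; credit = $27,975 − $10,775 = $17,200.
Lost: $17,450 − $17,200 = $250.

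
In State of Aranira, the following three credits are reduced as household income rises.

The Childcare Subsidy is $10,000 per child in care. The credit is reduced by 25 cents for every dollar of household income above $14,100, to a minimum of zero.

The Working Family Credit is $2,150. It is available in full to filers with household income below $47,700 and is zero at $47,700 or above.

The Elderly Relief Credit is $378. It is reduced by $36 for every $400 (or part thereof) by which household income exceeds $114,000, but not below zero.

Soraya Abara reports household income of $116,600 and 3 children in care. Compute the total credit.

$4,501

Childcare Subsidy: base = 3 × $10,000 = $30,000. 25% of the $102,500 excess over $14,100 is $25,625; credit = $30,000 − $25,625 = $4,375.
Working Family Credit: $116,600 meets or exceeds the $47,700 cutoff, so the credit is $0.
Elderly Relief Credit: income exceeds $114,000 by $2,600, which is 7 full-or-partial $400 increments; reduction = 7 × $36 = $252, leaving $126.
Total: $4,375 + $0 + $126 = $4,501.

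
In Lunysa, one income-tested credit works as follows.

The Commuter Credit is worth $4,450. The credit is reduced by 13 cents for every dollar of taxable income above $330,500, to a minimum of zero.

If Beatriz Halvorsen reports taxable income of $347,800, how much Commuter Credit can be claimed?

$2,201

Commuter Credit: 13% of the $17,300 excess over $330,500 is $2,249; credit = $4,450 − $2,249 = $2,201.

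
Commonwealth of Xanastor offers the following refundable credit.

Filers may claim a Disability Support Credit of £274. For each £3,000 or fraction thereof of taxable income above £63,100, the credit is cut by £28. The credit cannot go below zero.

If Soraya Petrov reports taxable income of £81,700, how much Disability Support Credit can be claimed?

Disability Support Credit: income exceeds £63,100 by £18,600, which is 7 full-or-partial £3,000 increments; reduction = 7 × £28 = £196, leaving £78.

£78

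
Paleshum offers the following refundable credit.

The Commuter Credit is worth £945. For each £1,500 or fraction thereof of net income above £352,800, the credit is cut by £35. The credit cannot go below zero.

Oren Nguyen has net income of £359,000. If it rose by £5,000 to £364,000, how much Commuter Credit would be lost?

At £359,000 — income exceeds £352,800 by £6,200, which is 5 full-or-partial £1,500 increments; reduction = 5 × £35 = £175, leaving £770.
At £364,000 — income exceeds £352,800 by £11,200, which is 8 full-or-partial £1,500 increments; reduction = 8 × £35 = £280, leaving £665.
Lost: £770 − £665 = £105.

£105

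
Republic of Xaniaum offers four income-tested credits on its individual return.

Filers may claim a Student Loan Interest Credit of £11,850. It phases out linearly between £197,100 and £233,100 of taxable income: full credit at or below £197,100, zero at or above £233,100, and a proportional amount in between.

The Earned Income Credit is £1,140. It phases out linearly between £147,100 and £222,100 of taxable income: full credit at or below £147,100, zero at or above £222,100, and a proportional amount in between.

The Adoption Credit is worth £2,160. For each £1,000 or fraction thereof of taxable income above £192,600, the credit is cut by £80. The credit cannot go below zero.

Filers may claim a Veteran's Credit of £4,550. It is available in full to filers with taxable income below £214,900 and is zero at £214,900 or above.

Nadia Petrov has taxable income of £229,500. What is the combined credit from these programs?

Student Loan Interest Credit: £229,500 is £32,400 into a £36,000 phase-out range, leaving 3,600/36,000 of the credit: £11,850 × 3,600/36,000 = £1,185.
Earned Income Credit: £229,500 is at or above £222,100, so the credit is £0.
Adoption Credit: income exceeds £192,600 by £36,900 → 37 increments × £80 = £2,960 ≥ base, so the credit is £0.
Veteran's Credit: £229,500 meets or exceeds the £214,900 cutoff, so the credit is £0.
Total: £1,185 + £0 + £0 + £0 = £1,185.

£1,185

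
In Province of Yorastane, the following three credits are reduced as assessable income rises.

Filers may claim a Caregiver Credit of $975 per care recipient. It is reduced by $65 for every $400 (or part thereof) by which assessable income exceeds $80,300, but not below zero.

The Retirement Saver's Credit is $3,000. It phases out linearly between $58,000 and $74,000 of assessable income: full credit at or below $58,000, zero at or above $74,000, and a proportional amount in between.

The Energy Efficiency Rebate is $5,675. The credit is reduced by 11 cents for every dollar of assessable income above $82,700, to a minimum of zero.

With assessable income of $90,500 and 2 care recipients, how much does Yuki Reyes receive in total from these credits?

$5,077

Caregiver Credit: base = 2 × $975 = $1,950. income exceeds $80,300 by $10,200, which is 26 full-or-partial $400 increments; reduction = 26 × $65 = $1,690, leaving $260.
Retirement Saver's Credit: $90,500 is at or above $74,000, so the credit is $0.
Energy Efficiency Rebate: 11% of the $7,800 excess over $82,700 is $858; credit = $5,675 − $858 = $4,817.
Total: $260 + $0 + $4,817 = $5,077.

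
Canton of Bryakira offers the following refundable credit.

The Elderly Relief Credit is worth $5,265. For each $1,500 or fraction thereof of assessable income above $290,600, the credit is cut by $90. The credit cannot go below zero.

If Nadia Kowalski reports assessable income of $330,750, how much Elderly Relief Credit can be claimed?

Elderly Relief Credit: income exceeds $290,600 by $40,150, which is 27 full-or-partial $1,500 increments; reduction = 27 × $90 = $2,430, leaving $2,835.

$2,835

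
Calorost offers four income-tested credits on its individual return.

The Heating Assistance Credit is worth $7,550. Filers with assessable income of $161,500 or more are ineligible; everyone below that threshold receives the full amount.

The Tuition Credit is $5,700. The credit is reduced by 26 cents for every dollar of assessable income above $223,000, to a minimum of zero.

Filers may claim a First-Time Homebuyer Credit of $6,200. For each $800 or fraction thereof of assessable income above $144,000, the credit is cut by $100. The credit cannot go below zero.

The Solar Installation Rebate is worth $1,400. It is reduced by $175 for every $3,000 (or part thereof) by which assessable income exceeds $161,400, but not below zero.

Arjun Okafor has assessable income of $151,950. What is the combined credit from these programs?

Heating Assistance Credit: $151,950 is below the $161,500 cutoff, so the full $7,550 applies.
Tuition Credit: $151,950 is at or below the $223,000 threshold, so the full $5,700 applies.
First-Time Homebuyer Credit: income exceeds $144,000 by $7,950, which is 10 full-or-partial $800 increments; reduction = 10 × $100 = $1,000, leaving $5,200.
Solar Installation Rebate: $151,950 is at or below the $161,400 threshold, so the full $1,400 applies.
Total: $7,550 + $5,700 + $5,200 + $1,400 = $19,850.

$19,850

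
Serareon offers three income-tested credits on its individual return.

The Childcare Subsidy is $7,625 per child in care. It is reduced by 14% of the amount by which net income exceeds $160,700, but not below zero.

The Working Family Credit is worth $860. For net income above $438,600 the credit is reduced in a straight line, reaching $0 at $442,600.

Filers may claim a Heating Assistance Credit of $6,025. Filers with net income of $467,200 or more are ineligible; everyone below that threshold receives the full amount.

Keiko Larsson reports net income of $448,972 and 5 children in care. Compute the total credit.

Childcare Subsidy: base = 5 × $7,625 = $38,125. 14% of the $288,272 excess over $160,700 is $40,358.08 ≥ base, so the credit is $0.
Working Family Credit: $448,972 is at or above $442,600, so the credit is $0.
Heating Assistance Credit: $448,972 is below the $467,200 cutoff, so the full $6,025 applies.
Total: $0 + $0 + $6,025 = $6,025.

$6,025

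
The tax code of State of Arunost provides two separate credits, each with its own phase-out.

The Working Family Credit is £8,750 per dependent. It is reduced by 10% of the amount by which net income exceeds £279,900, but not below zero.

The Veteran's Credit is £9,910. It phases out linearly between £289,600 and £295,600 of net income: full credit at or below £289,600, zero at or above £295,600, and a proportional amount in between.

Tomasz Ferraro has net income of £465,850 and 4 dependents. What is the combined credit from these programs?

Working Family Credit: base = 4 × £8,750 = £35,000. 10% of the £185,950 excess over £279,900 is £18,595; credit = £35,000 − £18,595 = £16,405.
Veteran's Credit: £465,850 is at or above £295,600, so the credit is £0.
Total: £16,405 + £0 = £16,405.

£16,405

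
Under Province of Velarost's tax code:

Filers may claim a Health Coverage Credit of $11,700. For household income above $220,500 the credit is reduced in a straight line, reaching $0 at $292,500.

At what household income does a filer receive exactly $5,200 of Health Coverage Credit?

$260,500

$5,200 is 5,200/11,700 of the full $11,700, so 6,500/11,700 of the $72,000 range has been used: income = $220,500 + $72,000 × 6,500/11,700 = $260,500.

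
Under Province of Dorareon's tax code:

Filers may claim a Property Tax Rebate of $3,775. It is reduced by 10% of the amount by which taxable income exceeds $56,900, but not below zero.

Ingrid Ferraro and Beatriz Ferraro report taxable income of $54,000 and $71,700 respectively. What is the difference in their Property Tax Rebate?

Ingrid ($54,000): Property Tax Rebate: $54,000 is at or below the $56,900 threshold, so the full $3,775 applies.
Beatriz ($71,700): Property Tax Rebate: 10% of the $14,800 excess over $56,900 is $1,480; credit = $3,775 − $1,480 = $2,295.
Difference: |$3,775 − $2,295| = $1,480.

$1,480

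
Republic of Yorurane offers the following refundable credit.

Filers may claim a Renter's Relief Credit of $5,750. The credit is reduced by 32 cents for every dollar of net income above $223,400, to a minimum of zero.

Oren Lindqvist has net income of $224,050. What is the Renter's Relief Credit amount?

Renter's Relief Credit: 32% of the $650 excess over $223,400 is $208; credit = $5,750 − $208 = $5,542.

$5,542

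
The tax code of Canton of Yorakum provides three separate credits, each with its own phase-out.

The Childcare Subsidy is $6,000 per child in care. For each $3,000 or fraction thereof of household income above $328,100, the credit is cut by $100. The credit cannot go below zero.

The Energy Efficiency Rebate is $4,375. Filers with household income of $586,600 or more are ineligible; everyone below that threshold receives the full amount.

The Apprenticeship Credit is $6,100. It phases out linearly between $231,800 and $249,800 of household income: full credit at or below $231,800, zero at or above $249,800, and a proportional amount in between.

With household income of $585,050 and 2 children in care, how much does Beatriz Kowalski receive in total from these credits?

$7,775

Childcare Subsidy: base = 2 × $6,000 = $12,000. income exceeds $328,100 by $256,950, which is 86 full-or-partial $3,000 increments; reduction = 86 × $100 = $8,600, leaving $3,400.
Energy Efficiency Rebate: $585,050 is below the $586,600 cutoff, so the full $4,375 applies.
Apprenticeship Credit: $585,050 is at or above $249,800, so the credit is $0.
Total: $3,400 + $4,375 + $0 = $7,775.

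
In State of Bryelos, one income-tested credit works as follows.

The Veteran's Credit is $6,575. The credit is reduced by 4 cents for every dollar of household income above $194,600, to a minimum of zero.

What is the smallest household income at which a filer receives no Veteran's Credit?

The credit falls by 4% of each dollar above $194,600, so it reaches zero when the excess is $6,575 / 4% = $164,375: income = $194,600 + $164,375 = $358,975.

$358,975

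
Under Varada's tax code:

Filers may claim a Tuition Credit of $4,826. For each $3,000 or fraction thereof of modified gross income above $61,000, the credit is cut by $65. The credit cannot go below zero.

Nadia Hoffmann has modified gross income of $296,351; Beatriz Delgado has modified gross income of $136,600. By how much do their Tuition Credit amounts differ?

$3,136

Nadia ($296,351): Tuition Credit: income exceeds $61,000 by $235,351 → 79 increments × $65 = $5,135 ≥ base, so the credit is $0.
Beatriz ($136,600): Tuition Credit: income exceeds $61,000 by $75,600, which is 26 full-or-partial $3,000 increments; reduction = 26 × $65 = $1,690, leaving $3,136.
Difference: |$0 − $3,136| = $3,136.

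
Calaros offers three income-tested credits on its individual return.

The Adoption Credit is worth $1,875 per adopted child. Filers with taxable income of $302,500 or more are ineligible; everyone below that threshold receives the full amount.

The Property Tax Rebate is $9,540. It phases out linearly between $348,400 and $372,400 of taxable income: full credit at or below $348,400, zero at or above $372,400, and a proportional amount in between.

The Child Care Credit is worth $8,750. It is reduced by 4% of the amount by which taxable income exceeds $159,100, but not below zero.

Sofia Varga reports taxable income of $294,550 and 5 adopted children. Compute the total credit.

$22,247

Adoption Credit: base = 5 × $1,875 = $9,375. $294,550 is below the $302,500 cutoff, so the full $9,375 applies.
Property Tax Rebate: $294,550 is at or below the $348,400 threshold, so the full $9,540 applies.
Child Care Credit: 4% of the $135,450 excess over $159,100 is $5,418; credit = $8,750 − $5,418 = $3,332.
Total: $9,375 + $9,540 + $3,332 = $22,247.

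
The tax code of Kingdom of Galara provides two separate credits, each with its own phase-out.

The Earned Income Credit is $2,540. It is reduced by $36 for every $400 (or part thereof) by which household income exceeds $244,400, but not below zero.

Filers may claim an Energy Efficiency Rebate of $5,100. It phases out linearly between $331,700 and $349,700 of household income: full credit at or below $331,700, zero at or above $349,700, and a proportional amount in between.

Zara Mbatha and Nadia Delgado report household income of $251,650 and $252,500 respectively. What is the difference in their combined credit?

$72

Zara ($251,650): Earned Income Credit: income exceeds $244,400 by $7,250, which is 19 full-or-partial $400 increments; reduction = 19 × $36 = $684, leaving $1,856. Energy Efficiency Rebate: $251,650 is at or below the $331,700 threshold, so the full $5,100 applies. total $1,856 + $5,100 = $6,956
Nadia ($252,500): Earned Income Credit: income exceeds $244,400 by $8,100, which is 21 full-or-partial $400 increments; reduction = 21 × $36 = $756, leaving $1,784. Energy Efficiency Rebate: $252,500 is at or below the $331,700 threshold, so the full $5,100 applies. total $1,784 + $5,100 = $6,884
Difference: |$6,956 − $6,884| = $72.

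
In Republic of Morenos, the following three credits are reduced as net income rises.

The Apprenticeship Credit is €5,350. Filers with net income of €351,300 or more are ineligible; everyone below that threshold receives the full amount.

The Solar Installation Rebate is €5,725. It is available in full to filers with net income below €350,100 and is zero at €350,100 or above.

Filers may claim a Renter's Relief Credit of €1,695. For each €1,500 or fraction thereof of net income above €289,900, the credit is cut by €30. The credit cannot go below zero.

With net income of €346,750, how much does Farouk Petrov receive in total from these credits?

€11,630

Apprenticeship Credit: €346,750 is below the €351,300 cutoff, so the full €5,350 applies.
Solar Installation Rebate: €346,750 is below the €350,100 cutoff, so the full €5,725 applies.
Renter's Relief Credit: income exceeds €289,900 by €56,850, which is 38 full-or-partial €1,500 increments; reduction = 38 × €30 = €1,140, leaving €555.
Total: €5,350 + €5,725 + €555 = €11,630.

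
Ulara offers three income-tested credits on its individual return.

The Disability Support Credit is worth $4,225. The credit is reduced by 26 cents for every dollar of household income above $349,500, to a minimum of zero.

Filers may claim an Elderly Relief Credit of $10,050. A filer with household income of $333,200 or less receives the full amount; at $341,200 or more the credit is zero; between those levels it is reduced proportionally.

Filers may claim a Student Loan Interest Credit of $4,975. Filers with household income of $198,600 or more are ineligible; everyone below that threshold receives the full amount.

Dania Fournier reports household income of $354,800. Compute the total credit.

Disability Support Credit: 26% of the $5,300 excess over $349,500 is $1,378; credit = $4,225 − $1,378 = $2,847.
Elderly Relief Credit: $354,800 is at or above $341,200, so the credit is $0.
Student Loan Interest Credit: $354,800 meets or exceeds the $198,600 cutoff, so the credit is $0.
Total: $2,847 + $0 + $0 = $2,847.

$2,847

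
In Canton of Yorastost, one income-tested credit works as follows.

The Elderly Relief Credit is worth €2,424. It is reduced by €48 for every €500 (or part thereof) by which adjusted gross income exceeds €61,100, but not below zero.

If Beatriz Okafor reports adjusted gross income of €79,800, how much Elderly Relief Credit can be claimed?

Elderly Relief Credit: income exceeds €61,100 by €18,700, which is 38 full-or-partial €500 increments; reduction = 38 × €48 = €1,824, leaving €600.

€600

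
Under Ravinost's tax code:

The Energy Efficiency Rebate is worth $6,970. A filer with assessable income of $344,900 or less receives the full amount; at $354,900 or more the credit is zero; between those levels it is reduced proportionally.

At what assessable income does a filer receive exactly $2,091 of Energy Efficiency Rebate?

$2,091 is 2,091/6,970 of the full $6,970, so 4,879/6,970 of the $10,000 range has been used: income = $344,900 + $10,000 × 4,879/6,970 = $351,900.

$351,900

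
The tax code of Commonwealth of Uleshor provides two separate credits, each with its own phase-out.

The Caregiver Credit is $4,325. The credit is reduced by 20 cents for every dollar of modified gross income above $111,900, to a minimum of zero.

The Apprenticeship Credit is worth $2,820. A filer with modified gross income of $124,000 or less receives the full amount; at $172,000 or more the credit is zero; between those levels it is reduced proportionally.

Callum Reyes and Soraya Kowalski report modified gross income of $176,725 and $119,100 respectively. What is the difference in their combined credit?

$5,705

Callum ($176,725): Caregiver Credit: 20% of the $64,825 excess over $111,900 is $12,965 ≥ base, so the credit is $0. Apprenticeship Credit: $176,725 is at or above $172,000, so the credit is $0. total $0 + $0 = $0
Soraya ($119,100): Caregiver Credit: 20% of the $7,200 excess over $111,900 is $1,440; credit = $4,325 − $1,440 = $2,885. Apprenticeship Credit: $119,100 is at or below the $124,000 threshold, so the full $2,820 applies. total $2,885 + $2,820 = $5,705
Difference: |$0 − $5,705| = $5,705.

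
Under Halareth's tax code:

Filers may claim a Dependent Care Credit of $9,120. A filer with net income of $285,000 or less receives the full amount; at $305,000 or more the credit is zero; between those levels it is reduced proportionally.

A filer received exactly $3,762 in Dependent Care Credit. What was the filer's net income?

$296,750

$3,762 is 3,762/9,120 of the full $9,120, so 5,358/9,120 of the $20,000 range has been used: income = $285,000 + $20,000 × 5,358/9,120 = $296,750.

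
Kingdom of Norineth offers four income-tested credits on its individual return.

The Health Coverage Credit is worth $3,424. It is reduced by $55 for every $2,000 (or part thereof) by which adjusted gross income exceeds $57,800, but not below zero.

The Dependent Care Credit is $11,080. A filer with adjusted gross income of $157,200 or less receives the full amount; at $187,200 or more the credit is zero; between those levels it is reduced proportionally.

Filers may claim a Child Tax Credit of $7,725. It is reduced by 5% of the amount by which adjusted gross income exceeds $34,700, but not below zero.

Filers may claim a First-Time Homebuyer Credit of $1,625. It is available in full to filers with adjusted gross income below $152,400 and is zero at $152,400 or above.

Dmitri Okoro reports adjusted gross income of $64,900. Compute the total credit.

Health Coverage Credit: income exceeds $57,800 by $7,100, which is 4 full-or-partial $2,000 increments; reduction = 4 × $55 = $220, leaving $3,204.
Dependent Care Credit: $64,900 is at or below the $157,200 threshold, so the full $11,080 applies.
Child Tax Credit: 5% of the $30,200 excess over $34,700 is $1,510; credit = $7,725 − $1,510 = $6,215.
First-Time Homebuyer Credit: $64,900 is below the $152,400 cutoff, so the full $1,625 applies.
Total: $3,204 + $11,080 + $6,215 + $1,625 = $22,124.

$22,124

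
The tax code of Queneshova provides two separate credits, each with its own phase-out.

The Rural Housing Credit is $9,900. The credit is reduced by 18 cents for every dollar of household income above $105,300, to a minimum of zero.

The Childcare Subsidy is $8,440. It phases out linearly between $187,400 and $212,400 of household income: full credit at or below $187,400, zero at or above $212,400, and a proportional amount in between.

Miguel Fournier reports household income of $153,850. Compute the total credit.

$9,601

Rural Housing Credit: 18% of the $48,550 excess over $105,300 is $8,739; credit = $9,900 − $8,739 = $1,161.
Childcare Subsidy: $153,850 is at or below the $187,400 threshold, so the full $8,440 applies.
Total: $1,161 + $8,440 = $9,601.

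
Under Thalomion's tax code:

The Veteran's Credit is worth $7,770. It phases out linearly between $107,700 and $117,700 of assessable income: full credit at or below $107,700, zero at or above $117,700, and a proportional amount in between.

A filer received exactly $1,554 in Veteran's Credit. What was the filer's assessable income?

$115,700

$1,554 is 1,554/7,770 of the full $7,770, so 6,216/7,770 of the $10,000 range has been used: income = $107,700 + $10,000 × 6,216/7,770 = $115,700.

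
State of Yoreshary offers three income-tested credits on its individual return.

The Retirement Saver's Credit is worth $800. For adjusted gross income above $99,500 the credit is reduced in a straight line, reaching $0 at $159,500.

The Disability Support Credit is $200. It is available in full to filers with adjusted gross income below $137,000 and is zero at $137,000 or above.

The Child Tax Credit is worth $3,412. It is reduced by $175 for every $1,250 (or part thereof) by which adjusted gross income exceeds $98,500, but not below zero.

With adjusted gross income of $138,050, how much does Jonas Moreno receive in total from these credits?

$286

Retirement Saver's Credit: $138,050 is $38,550 into a $60,000 phase-out range, leaving 21,450/60,000 of the credit: $800 × 21,450/60,000 = $286.
Disability Support Credit: $138,050 meets or exceeds the $137,000 cutoff, so the credit is $0.
Child Tax Credit: income exceeds $98,500 by $39,550 → 32 increments × $175 = $5,600 ≥ base, so the credit is $0.
Total: $286 + $0 + $0 = $286.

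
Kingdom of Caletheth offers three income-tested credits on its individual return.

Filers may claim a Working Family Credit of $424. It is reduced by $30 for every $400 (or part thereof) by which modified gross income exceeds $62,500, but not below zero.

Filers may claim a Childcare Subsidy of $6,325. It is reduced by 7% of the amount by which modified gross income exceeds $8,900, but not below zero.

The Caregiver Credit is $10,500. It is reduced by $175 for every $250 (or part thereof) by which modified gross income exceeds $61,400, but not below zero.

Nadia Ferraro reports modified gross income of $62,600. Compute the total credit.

Working Family Credit: income exceeds $62,500 by $100, which is 1 full-or-partial $400 increment; reduction = 1 × $30 = $30, leaving $394.
Childcare Subsidy: 7% of the $53,700 excess over $8,900 is $3,759; credit = $6,325 − $3,759 = $2,566.
Caregiver Credit: income exceeds $61,400 by $1,200, which is 5 full-or-partial $250 increments; reduction = 5 × $175 = $875, leaving $9,625.
Total: $394 + $2,566 + $9,625 = $12,585.

$12,585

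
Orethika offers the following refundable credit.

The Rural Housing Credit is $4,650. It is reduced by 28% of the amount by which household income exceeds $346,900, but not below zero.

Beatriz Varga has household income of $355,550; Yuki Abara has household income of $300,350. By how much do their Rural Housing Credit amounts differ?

$2,422

Beatriz ($355,550): Rural Housing Credit: 28% of the $8,650 excess over $346,900 is $2,422; credit = $4,650 − $2,422 = $2,228.
Yuki ($300,350): Rural Housing Credit: $300,350 is at or below the $346,900 threshold, so the full $4,650 applies.
Difference: |$2,228 − $4,650| = $2,422.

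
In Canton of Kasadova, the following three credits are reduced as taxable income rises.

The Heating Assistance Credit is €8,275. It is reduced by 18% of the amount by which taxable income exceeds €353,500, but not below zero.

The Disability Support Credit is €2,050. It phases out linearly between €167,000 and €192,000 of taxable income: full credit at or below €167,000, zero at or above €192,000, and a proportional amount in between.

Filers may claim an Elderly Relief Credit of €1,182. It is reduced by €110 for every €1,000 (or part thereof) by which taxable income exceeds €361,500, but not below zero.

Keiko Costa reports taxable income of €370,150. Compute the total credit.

€5,470

Heating Assistance Credit: 18% of the €16,650 excess over €353,500 is €2,997; credit = €8,275 − €2,997 = €5,278.
Disability Support Credit: €370,150 is at or above €192,000, so the credit is €0.
Elderly Relief Credit: income exceeds €361,500 by €8,650, which is 9 full-or-partial €1,000 increments; reduction = 9 × €110 = €990, leaving €192.
Total: €5,278 + €0 + €192 = €5,470.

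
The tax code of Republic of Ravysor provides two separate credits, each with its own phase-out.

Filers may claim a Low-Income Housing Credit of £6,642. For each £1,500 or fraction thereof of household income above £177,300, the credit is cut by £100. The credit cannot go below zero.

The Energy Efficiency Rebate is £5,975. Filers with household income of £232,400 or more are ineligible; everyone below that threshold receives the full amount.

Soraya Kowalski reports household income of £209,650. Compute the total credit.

Low-Income Housing Credit: income exceeds £177,300 by £32,350, which is 22 full-or-partial £1,500 increments; reduction = 22 × £100 = £2,200, leaving £4,442.
Energy Efficiency Rebate: £209,650 is below the £232,400 cutoff, so the full £5,975 applies.
Total: £4,442 + £5,975 = £10,417.

£10,417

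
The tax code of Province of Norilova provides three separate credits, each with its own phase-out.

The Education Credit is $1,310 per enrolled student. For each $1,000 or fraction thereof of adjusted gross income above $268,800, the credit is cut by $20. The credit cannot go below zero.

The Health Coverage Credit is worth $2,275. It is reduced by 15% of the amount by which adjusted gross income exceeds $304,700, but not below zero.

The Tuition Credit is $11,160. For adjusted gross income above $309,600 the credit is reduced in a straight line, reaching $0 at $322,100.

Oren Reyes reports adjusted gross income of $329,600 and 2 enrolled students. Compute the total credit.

Education Credit: base = 2 × $1,310 = $2,620. income exceeds $268,800 by $60,800, which is 61 full-or-partial $1,000 increments; reduction = 61 × $20 = $1,220, leaving $1,400.
Health Coverage Credit: 15% of the $24,900 excess over $304,700 is $3,735 ≥ base, so the credit is $0.
Tuition Credit: $329,600 is at or above $322,100, so the credit is $0.
Total: $1,400 + $0 + $0 = $1,400.

$1,400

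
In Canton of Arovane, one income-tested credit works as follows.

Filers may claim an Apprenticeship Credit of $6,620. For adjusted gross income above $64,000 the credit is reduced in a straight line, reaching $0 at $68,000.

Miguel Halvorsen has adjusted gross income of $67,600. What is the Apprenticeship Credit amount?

Apprenticeship Credit: $67,600 is $3,600 into a $4,000 phase-out range, leaving 400/4,000 of the credit: $6,620 × 400/4,000 = $662.

$662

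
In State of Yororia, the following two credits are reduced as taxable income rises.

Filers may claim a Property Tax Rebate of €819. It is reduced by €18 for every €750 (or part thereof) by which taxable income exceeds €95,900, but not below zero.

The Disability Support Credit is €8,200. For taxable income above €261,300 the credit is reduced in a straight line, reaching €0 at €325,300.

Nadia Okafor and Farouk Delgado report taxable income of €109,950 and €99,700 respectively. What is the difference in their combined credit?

€234

Nadia (€109,950): Property Tax Rebate: income exceeds €95,900 by €14,050, which is 19 full-or-partial €750 increments; reduction = 19 × €18 = €342, leaving €477. Disability Support Credit: €109,950 is at or below the €261,300 threshold, so the full €8,200 applies. total €477 + €8,200 = €8,677
Farouk (€99,700): Property Tax Rebate: income exceeds €95,900 by €3,800, which is 6 full-or-partial €750 increments; reduction = 6 × €18 = €108, leaving €711. Disability Support Credit: €99,700 is at or below the €261,300 threshold, so the full €8,200 applies. total €711 + €8,200 = €8,911
Difference: |€8,677 − €8,911| = €234.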